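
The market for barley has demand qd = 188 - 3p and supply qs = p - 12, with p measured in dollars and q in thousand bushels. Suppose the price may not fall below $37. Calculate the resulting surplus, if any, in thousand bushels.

Equilibrium: 188 - 3p = p - 12, so 200 = 4p and p* = 50, q* = 38.
The floor of 37 is below the equilibrium price 50, so it is not binding; the market clears at p* = 50, q* = 38.
Since the control does not bind, there is no surplus.

0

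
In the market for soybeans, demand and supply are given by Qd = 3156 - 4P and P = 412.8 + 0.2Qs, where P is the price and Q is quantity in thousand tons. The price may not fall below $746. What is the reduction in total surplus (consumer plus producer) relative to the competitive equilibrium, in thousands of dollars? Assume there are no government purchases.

99201.6

Rearranging supply gives Qs = 5P - 2064. Setting quantity demanded equal to quantity supplied, 3156 - 4P = 5P - 2064, gives P* = 580 and Q* = 836.
Because the floor (746) lies above the market-clearing price, it is binding.
At P = 746: Qd = 3156 - 4·746 = 172 and Qs = 5·746 - 2064 = 1666.
Quantity traded falls to 172. At Q = 172 the demand price is (3156 - 172)/4 = 746 and the supply price is (2064 + 172)/5 = 447.2.
Deadweight loss = ½ · (746 - 447.2) · (836 - 172) = ½ · 298.8 · 664 = 99201.6.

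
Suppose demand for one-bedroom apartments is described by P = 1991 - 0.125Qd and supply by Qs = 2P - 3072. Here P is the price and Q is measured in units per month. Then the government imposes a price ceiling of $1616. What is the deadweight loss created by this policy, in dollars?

Rearranging demand gives Qd = 15928 - 8P. Equilibrium: 15928 - 8P = 2P - 3072, so 19000 = 10P and P* = 1900, Q* = 728.
The ceiling of 1616 is below the equilibrium price 1900, so it binds.
At P = 1616: Qd = 15928 - 8·1616 = 3000 and Qs = 2·1616 - 3072 = 160.
Quantity traded falls to 160. At Q = 160 the demand price is (15928 - 160)/8 = 1971 and the supply price is (3072 + 160)/2 = 1616.
Deadweight loss = ½ · (1971 - 1616) · (728 - 160) = ½ · 355 · 568 = 100820.

100820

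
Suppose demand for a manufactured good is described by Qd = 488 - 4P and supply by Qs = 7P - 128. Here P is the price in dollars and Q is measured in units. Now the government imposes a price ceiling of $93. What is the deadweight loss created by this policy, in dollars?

0

Without the control the market clears where 488 - 4P = 7P - 128, i.e. P* = 56 and Q* = 264.
The ceiling of 93 is above the equilibrium price 56, so it is not binding; the market clears at P* = 56, Q* = 264.
Since the control does not bind, no trades are prevented and deadweight loss is zero.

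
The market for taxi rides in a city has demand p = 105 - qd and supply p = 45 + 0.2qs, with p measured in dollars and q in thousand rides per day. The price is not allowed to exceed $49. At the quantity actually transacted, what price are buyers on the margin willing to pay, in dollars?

85

Rearranging demand gives qd = 105 - p; rearranging supply gives qs = 5p - 225. In a free market, 105 - p = 5p - 225 gives the equilibrium p* = 55, q* = 50.
Because the ceiling (49) lies below the market-clearing price, it is binding.
At p = 49: qd = 105 - 49 = 56 and qs = 5·49 - 225 = 20.
Only 20 units reach the market. On the demand curve, the marginal buyer's willingness to pay at q = 20 is (105 - 20) = 85.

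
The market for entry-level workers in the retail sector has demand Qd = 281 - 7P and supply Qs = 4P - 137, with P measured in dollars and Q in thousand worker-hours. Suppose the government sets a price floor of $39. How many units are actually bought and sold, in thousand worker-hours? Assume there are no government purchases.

8

In a free market, 281 - 7P = 4P - 137 gives the equilibrium P* = 38, Q* = 15.
Since 39 > 38, the floor is binding.
At P = 39: Qd = 281 - 7·39 = 8 and Qs = 4·39 - 137 = 19.
The quantity actually transacted is the short side, demand: 8.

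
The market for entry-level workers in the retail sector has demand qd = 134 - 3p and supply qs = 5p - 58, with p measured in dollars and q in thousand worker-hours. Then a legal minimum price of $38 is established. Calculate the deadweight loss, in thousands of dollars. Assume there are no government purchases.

470.4

Equilibrium: 134 - 3p = 5p - 58, so 192 = 8p and p* = 24, q* = 62.
Since 38 > 24, the floor is binding.
At p = 38: qd = 134 - 3·38 = 20 and qs = 5·38 - 58 = 132.
Quantity traded falls to 20. At q = 20 the demand price is (134 - 20)/3 = 38 and the supply price is (58 + 20)/5 = 15.6.
Deadweight loss = ½ · (38 - 15.6) · (62 - 20) = ½ · 22.4 · 42 = 470.4.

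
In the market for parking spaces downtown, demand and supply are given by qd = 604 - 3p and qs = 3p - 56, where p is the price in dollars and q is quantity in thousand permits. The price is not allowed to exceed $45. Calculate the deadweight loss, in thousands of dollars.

12675

Without the control the market clears where 604 - 3p = 3p - 56, i.e. p* = 110 and q* = 274.
Since 45 < 110, the ceiling is binding.
At p = 45: qd = 604 - 3·45 = 469 and qs = 3·45 - 56 = 79.
Quantity traded falls to 79. At q = 79 the demand price is (604 - 79)/3 = 175 and the supply price is (56 + 79)/3 = 45.
Deadweight loss = ½ · (175 - 45) · (274 - 79) = ½ · 130 · 195 = 12675.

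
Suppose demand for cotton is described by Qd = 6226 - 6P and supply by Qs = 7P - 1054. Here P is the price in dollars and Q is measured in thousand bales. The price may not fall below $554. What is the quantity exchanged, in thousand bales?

2866

Equilibrium: 6226 - 6P = 7P - 1054, so 7280 = 13P and P* = 560, Q* = 2866.
Since 554 is below P* = 560, the floor does not bind and the free-market outcome prevails.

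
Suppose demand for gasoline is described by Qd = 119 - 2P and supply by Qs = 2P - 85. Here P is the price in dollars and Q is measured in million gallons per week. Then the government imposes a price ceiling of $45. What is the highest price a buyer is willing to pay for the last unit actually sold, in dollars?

57

Without the control the market clears where 119 - 2P = 2P - 85, i.e. P* = 51 and Q* = 17.
Because the ceiling (45) lies below the market-clearing price, it is binding.
At P = 45: Qd = 119 - 2·45 = 29 and Qs = 2·45 - 85 = 5.
Only 5 units reach the market. On the demand curve, the marginal buyer's willingness to pay at Q = 5 is (119 - 5)/2 = 57.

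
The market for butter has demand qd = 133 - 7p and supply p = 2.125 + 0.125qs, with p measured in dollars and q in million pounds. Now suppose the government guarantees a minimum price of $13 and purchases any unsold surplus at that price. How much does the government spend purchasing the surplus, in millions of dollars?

Rearranging supply gives qs = 8p - 17. Without the control the market clears where 133 - 7p = 8p - 17, i.e. p* = 10 and q* = 63.
Since 13 > 10, the floor is binding.
At p = 13: qd = 133 - 7·13 = 42 and qs = 8·13 - 17 = 87.
Surplus = qs - qd = 45.
Government expenditure = surplus × support price = 45 × 13 = 585.

585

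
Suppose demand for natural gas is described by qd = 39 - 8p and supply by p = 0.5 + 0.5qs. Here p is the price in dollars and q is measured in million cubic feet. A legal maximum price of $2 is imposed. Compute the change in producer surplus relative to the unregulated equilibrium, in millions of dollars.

-10

Rearranging supply gives qs = 2p - 1. In a free market, 39 - 8p = 2p - 1 gives the equilibrium p* = 4, q* = 7.
The ceiling of 2 is below the equilibrium price 4, so it binds.
At p = 2: qd = 39 - 8·2 = 23 and qs = 2·2 - 1 = 3.
Producer surplus without the control is ½ · (4 - 0.5) · 7 = 12.25.
With the ceiling, producers sell 3 units at 2, so PS = ½ · (2 - 0.5) · 3 = 2.25.
Change in producer surplus = 2.25 - 12.25 = -10.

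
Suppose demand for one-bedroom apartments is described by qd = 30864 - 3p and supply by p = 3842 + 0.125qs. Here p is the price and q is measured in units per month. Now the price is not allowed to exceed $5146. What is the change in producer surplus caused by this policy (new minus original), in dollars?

Rearranging supply gives qs = 8p - 30736. Setting quantity demanded equal to quantity supplied, 30864 - 3p = 8p - 30736, gives p* = 5600 and q* = 14064.
The ceiling of 5146 is below the equilibrium price 5600, so it binds.
At p = 5146: qd = 30864 - 3·5146 = 15426 and qs = 8·5146 - 30736 = 10432.
Producer surplus without the control is ½ · (5600 - 3842) · 14064 = 12362256.
With the ceiling, producers sell 10432 units at 5146, so PS = ½ · (5146 - 3842) · 10432 = 6801664.
Change in producer surplus = 6801664 - 12362256 = -5560592.

-5560592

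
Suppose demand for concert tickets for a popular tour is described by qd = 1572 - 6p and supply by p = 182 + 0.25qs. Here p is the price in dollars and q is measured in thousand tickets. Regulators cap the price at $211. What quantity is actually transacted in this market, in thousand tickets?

Rearranging supply gives qs = 4p - 728. Equilibrium: 1572 - 6p = 4p - 728, so 2300 = 10p and p* = 230, q* = 192.
The ceiling of 211 is below the equilibrium price 230, so it binds.
At p = 211: qd = 1572 - 6·211 = 306 and qs = 4·211 - 728 = 116.
The quantity actually transacted is the short side, supply: 116.

116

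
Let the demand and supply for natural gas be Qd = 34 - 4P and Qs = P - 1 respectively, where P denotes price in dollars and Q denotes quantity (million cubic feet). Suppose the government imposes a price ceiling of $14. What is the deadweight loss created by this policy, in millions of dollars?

0

Setting quantity demanded equal to quantity supplied, 34 - 4P = P - 1, gives P* = 7 and Q* = 6.
Since 14 is above P* = 7, the ceiling does not bind and the free-market outcome prevails.
Since the control does not bind, no trades are prevented and deadweight loss is zero.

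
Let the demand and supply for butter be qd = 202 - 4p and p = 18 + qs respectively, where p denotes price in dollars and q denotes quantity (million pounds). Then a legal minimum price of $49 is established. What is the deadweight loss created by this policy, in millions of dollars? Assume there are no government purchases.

250

Rearranging supply gives qs = p - 18. In a free market, 202 - 4p = p - 18 gives the equilibrium p* = 44, q* = 26.
The floor of 49 is above the equilibrium price 44, so it binds.
At p = 49: qd = 202 - 4·49 = 6 and qs = 49 - 18 = 31.
Quantity traded falls to 6. At q = 6 the demand price is (202 - 6)/4 = 49 and the supply price is 18 + 6 = 24.
Deadweight loss = ½ · (49 - 24) · (26 - 6) = ½ · 25 · 20 = 250.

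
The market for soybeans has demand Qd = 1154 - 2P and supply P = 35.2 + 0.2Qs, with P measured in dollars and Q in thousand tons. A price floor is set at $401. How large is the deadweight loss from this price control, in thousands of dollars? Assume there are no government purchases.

Rearranging supply gives Qs = 5P - 176. Without the control the market clears where 1154 - 2P = 5P - 176, i.e. P* = 190 and Q* = 774.
The floor of 401 is above the equilibrium price 190, so it binds.
At P = 401: Qd = 1154 - 2·401 = 352 and Qs = 5·401 - 176 = 1829.
Quantity traded falls to 352. At Q = 352 the demand price is (1154 - 352)/2 = 401 and the supply price is (176 + 352)/5 = 105.6.
Deadweight loss = ½ · (401 - 105.6) · (774 - 352) = ½ · 295.4 · 422 = 62329.4.

62329.4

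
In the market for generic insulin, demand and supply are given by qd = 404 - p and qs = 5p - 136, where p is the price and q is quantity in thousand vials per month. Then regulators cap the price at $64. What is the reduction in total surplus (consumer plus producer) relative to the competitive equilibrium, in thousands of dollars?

10140

Equilibrium: 404 - p = 5p - 136, so 540 = 6p and p* = 90, q* = 314.
The ceiling of 64 is below the equilibrium price 90, so it binds.
At p = 64: qd = 404 - 64 = 340 and qs = 5·64 - 136 = 184.
Quantity traded falls to 184. At q = 184 the demand price is 404 - 184 = 220 and the supply price is (136 + 184)/5 = 64.
Deadweight loss = ½ · (220 - 64) · (314 - 184) = ½ · 156 · 130 = 10140.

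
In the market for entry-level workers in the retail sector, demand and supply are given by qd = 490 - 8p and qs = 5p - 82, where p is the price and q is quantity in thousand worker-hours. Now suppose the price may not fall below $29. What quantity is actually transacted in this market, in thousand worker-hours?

Without the control the market clears where 490 - 8p = 5p - 82, i.e. p* = 44 and q* = 138.
The floor of 29 is below the equilibrium price 44, so it is not binding; the market clears at p* = 44, q* = 138.

138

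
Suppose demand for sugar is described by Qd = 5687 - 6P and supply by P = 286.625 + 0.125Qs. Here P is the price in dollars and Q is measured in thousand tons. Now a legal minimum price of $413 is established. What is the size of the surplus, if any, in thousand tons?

Rearranging supply gives Qs = 8P - 2293. In a free market, 5687 - 6P = 8P - 2293 gives the equilibrium P* = 570, Q* = 2267.
The floor of 413 is below the equilibrium price 570, so it is not binding; the market clears at P* = 570, Q* = 2267.
Since the control does not bind, there is no surplus.

0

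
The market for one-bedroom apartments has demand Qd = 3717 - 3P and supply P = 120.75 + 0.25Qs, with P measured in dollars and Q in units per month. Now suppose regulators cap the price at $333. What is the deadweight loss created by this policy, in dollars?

332682

Rearranging supply gives Qs = 4P - 483. Setting quantity demanded equal to quantity supplied, 3717 - 3P = 4P - 483, gives P* = 600 and Q* = 1917.
Since 333 < 600, the ceiling is binding.
At P = 333: Qd = 3717 - 3·333 = 2718 and Qs = 4·333 - 483 = 849.
Quantity traded falls to 849. At Q = 849 the demand price is (3717 - 849)/3 = 956 and the supply price is (483 + 849)/4 = 333.
Deadweight loss = ½ · (956 - 333) · (1917 - 849) = ½ · 623 · 1068 = 332682.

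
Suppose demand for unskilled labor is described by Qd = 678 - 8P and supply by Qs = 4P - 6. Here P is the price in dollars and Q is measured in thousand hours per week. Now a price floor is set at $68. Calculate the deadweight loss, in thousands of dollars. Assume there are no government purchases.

1452

Equilibrium: 678 - 8P = 4P - 6, so 684 = 12P and P* = 57, Q* = 222.
Since 68 > 57, the floor is binding.
At P = 68: Qd = 678 - 8·68 = 134 and Qs = 4·68 - 6 = 266.
Quantity traded falls to 134. At Q = 134 the demand price is (678 - 134)/8 = 68 and the supply price is (6 + 134)/4 = 35.
Deadweight loss = ½ · (68 - 35) · (222 - 134) = ½ · 33 · 88 = 1452.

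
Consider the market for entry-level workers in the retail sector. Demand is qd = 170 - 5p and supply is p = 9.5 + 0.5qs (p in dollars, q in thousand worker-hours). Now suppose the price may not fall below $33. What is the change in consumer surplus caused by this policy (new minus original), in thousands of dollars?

Rearranging supply gives qs = 2p - 19. In a free market, 170 - 5p = 2p - 19 gives the equilibrium p* = 27, q* = 35.
Since 33 > 27, the floor is binding.
At p = 33: qd = 170 - 5·33 = 5 and qs = 2·33 - 19 = 47.
Consumer surplus without the control is ½ · (34 - 27) · 35 = 122.5.
With the floor, consumers buy 5 units at 33, so CS = ½ · (34 - 33) · 5 = 2.5.
Change in consumer surplus = 2.5 - 122.5 = -120.

-120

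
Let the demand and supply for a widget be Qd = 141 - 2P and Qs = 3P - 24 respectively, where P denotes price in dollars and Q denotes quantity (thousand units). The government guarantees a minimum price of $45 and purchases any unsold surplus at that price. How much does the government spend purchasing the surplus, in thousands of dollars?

Equilibrium: 141 - 2P = 3P - 24, so 165 = 5P and P* = 33, Q* = 75.
Since 45 > 33, the floor is binding.
At P = 45: Qd = 141 - 2·45 = 51 and Qs = 3·45 - 24 = 111.
Surplus = Qs - Qd = 60.
Government expenditure = surplus × support price = 60 × 45 = 2700.

2700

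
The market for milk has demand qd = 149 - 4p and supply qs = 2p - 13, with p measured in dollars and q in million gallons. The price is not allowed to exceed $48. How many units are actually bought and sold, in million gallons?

41

Without the control the market clears where 149 - 4p = 2p - 13, i.e. p* = 27 and q* = 41.
The ceiling of 48 is above the equilibrium price 27, so it is not binding; the market clears at p* = 27, q* = 41.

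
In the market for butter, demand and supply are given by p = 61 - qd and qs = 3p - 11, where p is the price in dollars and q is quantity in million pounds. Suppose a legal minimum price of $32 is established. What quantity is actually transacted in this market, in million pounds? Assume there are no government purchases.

29

Rearranging demand gives qd = 61 - p. Without the control the market clears where 61 - p = 3p - 11, i.e. p* = 18 and q* = 43.
Because the floor (32) lies above the market-clearing price, it is binding.
At p = 32: qd = 61 - 32 = 29 and qs = 3·32 - 11 = 85.
The quantity actually transacted is the short side, demand: 29.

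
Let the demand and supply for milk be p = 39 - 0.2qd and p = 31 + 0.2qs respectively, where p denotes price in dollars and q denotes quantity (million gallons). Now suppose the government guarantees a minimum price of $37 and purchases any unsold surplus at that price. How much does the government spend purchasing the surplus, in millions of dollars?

740

Rearranging demand gives qd = 195 - 5p; rearranging supply gives qs = 5p - 155. Equilibrium: 195 - 5p = 5p - 155, so 350 = 10p and p* = 35, q* = 20.
Since 37 > 35, the floor is binding.
At p = 37: qd = 195 - 5·37 = 10 and qs = 5·37 - 155 = 30.
Surplus = qs - qd = 20.
Government expenditure = surplus × support price = 20 × 37 = 740.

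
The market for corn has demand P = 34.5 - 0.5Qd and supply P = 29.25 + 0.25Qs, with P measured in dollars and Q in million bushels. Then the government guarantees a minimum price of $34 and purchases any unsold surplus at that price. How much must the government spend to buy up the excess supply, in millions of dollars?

612

Rearranging demand gives Qd = 69 - 2P; rearranging supply gives Qs = 4P - 117. Without the control the market clears where 69 - 2P = 4P - 117, i.e. P* = 31 and Q* = 7.
Since 34 > 31, the floor is binding.
At P = 34: Qd = 69 - 2·34 = 1 and Qs = 4·34 - 117 = 19.
Surplus = Qs - Qd = 18.
Government expenditure = surplus × support price = 18 × 34 = 612.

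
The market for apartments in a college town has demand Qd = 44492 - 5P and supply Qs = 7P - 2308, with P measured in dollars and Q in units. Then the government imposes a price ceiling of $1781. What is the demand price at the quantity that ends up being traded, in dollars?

Setting quantity demanded equal to quantity supplied, 44492 - 5P = 7P - 2308, gives P* = 3900 and Q* = 24992.
Since 1781 < 3900, the ceiling is binding.
At P = 1781: Qd = 44492 - 5·1781 = 35587 and Qs = 7·1781 - 2308 = 10159.
Only 10159 units reach the market. On the demand curve, the marginal buyer's willingness to pay at Q = 10159 is (44492 - 10159)/5 = 6866.6.

6866.6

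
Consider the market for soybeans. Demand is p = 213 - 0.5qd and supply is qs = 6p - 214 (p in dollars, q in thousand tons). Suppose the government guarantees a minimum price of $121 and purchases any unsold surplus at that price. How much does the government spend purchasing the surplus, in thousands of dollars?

39688

Rearranging demand gives qd = 426 - 2p. In a free market, 426 - 2p = 6p - 214 gives the equilibrium p* = 80, q* = 266.
Since 121 > 80, the floor is binding.
At p = 121: qd = 426 - 2·121 = 184 and qs = 6·121 - 214 = 512.
Surplus = qs - qd = 328.
Government expenditure = surplus × support price = 328 × 121 = 39688.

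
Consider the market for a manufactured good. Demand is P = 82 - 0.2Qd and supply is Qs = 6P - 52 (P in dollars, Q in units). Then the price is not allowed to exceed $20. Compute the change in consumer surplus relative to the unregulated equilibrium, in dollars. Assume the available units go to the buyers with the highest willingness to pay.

Rearranging demand gives Qd = 410 - 5P. Equilibrium: 410 - 5P = 6P - 52, so 462 = 11P and P* = 42, Q* = 200.
The ceiling of 20 is below the equilibrium price 42, so it binds.
At P = 20: Qd = 410 - 5·20 = 310 and Qs = 6·20 - 52 = 68.
Consumer surplus without the control is ½ · (82 - 42) · 200 = 4000.
With the ceiling, 68 units are sold at 20 (assume they go to the highest-value buyers). The demand price at Q = 68 is 68.4, so CS = ½ · [(82 - 20) + (68.4 - 20)] · 68 = 3753.6.
Change in consumer surplus = 3753.6 - 4000 = -246.4.

-246.4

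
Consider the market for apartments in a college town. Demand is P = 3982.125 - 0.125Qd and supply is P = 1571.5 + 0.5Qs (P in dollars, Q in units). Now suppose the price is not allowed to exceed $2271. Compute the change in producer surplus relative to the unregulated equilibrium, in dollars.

Rearranging demand gives Qd = 31857 - 8P; rearranging supply gives Qs = 2P - 3143. In a free market, 31857 - 8P = 2P - 3143 gives the equilibrium P* = 3500, Q* = 3857.
Because the ceiling (2271) lies below the market-clearing price, it is binding.
At P = 2271: Qd = 31857 - 8·2271 = 13689 and Qs = 2·2271 - 3143 = 1399.
Producer surplus without the control is ½ · (3500 - 1571.5) · 3857 = 3719112.25.
With the ceiling, producers sell 1399 units at 2271, so PS = ½ · (2271 - 1571.5) · 1399 = 489300.25.
Change in producer surplus = 489300.25 - 3719112.25 = -3229812.

-3229812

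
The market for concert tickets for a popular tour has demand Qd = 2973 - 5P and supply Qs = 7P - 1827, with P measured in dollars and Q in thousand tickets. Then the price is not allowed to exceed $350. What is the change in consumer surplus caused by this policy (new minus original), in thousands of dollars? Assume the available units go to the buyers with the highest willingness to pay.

Setting quantity demanded equal to quantity supplied, 2973 - 5P = 7P - 1827, gives P* = 400 and Q* = 973.
The ceiling of 350 is below the equilibrium price 400, so it binds.
At P = 350: Qd = 2973 - 5·350 = 1223 and Qs = 7·350 - 1827 = 623.
Consumer surplus without the control is ½ · (594.6 - 400) · 973 = 94672.9.
With the ceiling, 623 units are sold at 350 (assume they go to the highest-value buyers). The demand price at Q = 623 is 470, so CS = ½ · [(594.6 - 350) + (470 - 350)] · 623 = 113572.9.
Change in consumer surplus = 113572.9 - 94672.9 = 18900.

18900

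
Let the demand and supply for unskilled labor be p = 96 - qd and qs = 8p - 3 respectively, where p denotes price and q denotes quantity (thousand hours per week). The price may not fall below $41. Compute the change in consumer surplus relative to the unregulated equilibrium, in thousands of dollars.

Rearranging demand gives qd = 96 - p. In a free market, 96 - p = 8p - 3 gives the equilibrium p* = 11, q* = 85.
Because the floor (41) lies above the market-clearing price, it is binding.
At p = 41: qd = 96 - 41 = 55 and qs = 8·41 - 3 = 325.
Consumer surplus without the control is ½ · (96 - 11) · 85 = 3612.5.
With the floor, consumers buy 55 units at 41, so CS = ½ · (96 - 41) · 55 = 1512.5.
Change in consumer surplus = 1512.5 - 3612.5 = -2100.

-2100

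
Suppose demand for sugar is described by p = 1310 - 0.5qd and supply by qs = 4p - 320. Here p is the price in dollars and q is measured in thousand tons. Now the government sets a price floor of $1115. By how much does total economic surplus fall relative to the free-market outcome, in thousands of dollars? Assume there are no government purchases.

Rearranging demand gives qd = 2620 - 2p. In a free market, 2620 - 2p = 4p - 320 gives the equilibrium p* = 490, q* = 1640.
Because the floor (1115) lies above the market-clearing price, it is binding.
At p = 1115: qd = 2620 - 2·1115 = 390 and qs = 4·1115 - 320 = 4140.
Quantity traded falls to 390. At q = 390 the demand price is (2620 - 390)/2 = 1115 and the supply price is (320 + 390)/4 = 177.5.
Deadweight loss = ½ · (1115 - 177.5) · (1640 - 390) = ½ · 937.5 · 1250 = 585937.5.

585937.5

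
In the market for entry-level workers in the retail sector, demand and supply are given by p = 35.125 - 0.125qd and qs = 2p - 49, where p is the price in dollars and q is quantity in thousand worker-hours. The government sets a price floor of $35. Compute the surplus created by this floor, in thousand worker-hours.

Rearranging demand gives qd = 281 - 8p. Without the control the market clears where 281 - 8p = 2p - 49, i.e. p* = 33 and q* = 17.
The floor of 35 is above the equilibrium price 33, so it binds.
At p = 35: qd = 281 - 8·35 = 1 and qs = 2·35 - 49 = 21.
Surplus = qs - qd = 21 - 1 = 20.

20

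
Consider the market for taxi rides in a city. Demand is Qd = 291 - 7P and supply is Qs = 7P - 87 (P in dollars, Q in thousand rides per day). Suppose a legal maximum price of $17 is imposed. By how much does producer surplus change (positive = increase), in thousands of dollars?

-670

Equilibrium: 291 - 7P = 7P - 87, so 378 = 14P and P* = 27, Q* = 102.
Since 17 < 27, the ceiling is binding.
At P = 17: Qd = 291 - 7·17 = 172 and Qs = 7·17 - 87 = 32.
Producer surplus without the control is ½ · (27 - 87/7) · 102 = 5202/7.
With the ceiling, producers sell 32 units at 17, so PS = ½ · (17 - 87/7) · 32 = 512/7.
Change in producer surplus = 512/7 - 5202/7 = -670.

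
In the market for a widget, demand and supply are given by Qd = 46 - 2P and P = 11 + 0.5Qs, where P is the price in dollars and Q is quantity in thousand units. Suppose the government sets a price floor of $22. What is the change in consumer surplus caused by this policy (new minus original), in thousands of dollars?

Rearranging supply gives Qs = 2P - 22. Without the control the market clears where 46 - 2P = 2P - 22, i.e. P* = 17 and Q* = 12.
The floor of 22 is above the equilibrium price 17, so it binds.
At P = 22: Qd = 46 - 2·22 = 2 and Qs = 2·22 - 22 = 22.
Consumer surplus without the control is ½ · (23 - 17) · 12 = 36.
With the floor, consumers buy 2 units at 22, so CS = ½ · (23 - 22) · 2 = 1.
Change in consumer surplus = 1 - 36 = -35.

-35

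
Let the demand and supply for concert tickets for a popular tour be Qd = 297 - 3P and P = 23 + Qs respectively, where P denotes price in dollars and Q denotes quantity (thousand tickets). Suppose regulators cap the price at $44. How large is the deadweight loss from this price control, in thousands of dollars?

Rearranging supply gives Qs = P - 23. Setting quantity demanded equal to quantity supplied, 297 - 3P = P - 23, gives P* = 80 and Q* = 57.
Since 44 < 80, the ceiling is binding.
At P = 44: Qd = 297 - 3·44 = 165 and Qs = 44 - 23 = 21.
Quantity traded falls to 21. At Q = 21 the demand price is (297 - 21)/3 = 92 and the supply price is 23 + 21 = 44.
Deadweight loss = ½ · (92 - 44) · (57 - 21) = ½ · 48 · 36 = 864.

864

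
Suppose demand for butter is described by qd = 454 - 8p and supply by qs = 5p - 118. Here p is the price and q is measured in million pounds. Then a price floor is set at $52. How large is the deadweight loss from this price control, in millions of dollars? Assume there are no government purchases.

In a free market, 454 - 8p = 5p - 118 gives the equilibrium p* = 44, q* = 102.
Because the floor (52) lies above the market-clearing price, it is binding.
At p = 52: qd = 454 - 8·52 = 38 and qs = 5·52 - 118 = 142.
Quantity traded falls to 38. At q = 38 the demand price is (454 - 38)/8 = 52 and the supply price is (118 + 38)/5 = 31.2.
Deadweight loss = ½ · (52 - 31.2) · (102 - 38) = ½ · 20.8 · 64 = 665.6.

665.6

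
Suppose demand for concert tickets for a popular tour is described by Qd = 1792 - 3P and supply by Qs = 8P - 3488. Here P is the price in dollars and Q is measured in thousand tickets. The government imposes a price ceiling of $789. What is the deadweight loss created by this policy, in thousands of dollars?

Equilibrium: 1792 - 3P = 8P - 3488, so 5280 = 11P and P* = 480, Q* = 352.
The ceiling of 789 is above the equilibrium price 480, so it is not binding; the market clears at P* = 480, Q* = 352.
Since the control does not bind, no trades are prevented and deadweight loss is zero.

0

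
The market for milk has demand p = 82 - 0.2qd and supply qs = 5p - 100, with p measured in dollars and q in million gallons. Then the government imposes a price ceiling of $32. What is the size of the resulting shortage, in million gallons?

190

Rearranging demand gives qd = 410 - 5p. Setting quantity demanded equal to quantity supplied, 410 - 5p = 5p - 100, gives p* = 51 and q* = 155.
Because the ceiling (32) lies below the market-clearing price, it is binding.
At p = 32: qd = 410 - 5·32 = 250 and qs = 5·32 - 100 = 60.
Shortage = qd - qs = 250 - 60 = 190.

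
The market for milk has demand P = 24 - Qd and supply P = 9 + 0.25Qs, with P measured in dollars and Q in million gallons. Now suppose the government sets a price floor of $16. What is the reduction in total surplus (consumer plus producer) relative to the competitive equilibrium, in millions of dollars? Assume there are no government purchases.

10

Rearranging demand gives Qd = 24 - P; rearranging supply gives Qs = 4P - 36. Equilibrium: 24 - P = 4P - 36, so 60 = 5P and P* = 12, Q* = 12.
Because the floor (16) lies above the market-clearing price, it is binding.
At P = 16: Qd = 24 - 16 = 8 and Qs = 4·16 - 36 = 28.
Quantity traded falls to 8. At Q = 8 the demand price is 24 - 8 = 16 and the supply price is (36 + 8)/4 = 11.
Deadweight loss = ½ · (16 - 11) · (12 - 8) = ½ · 5 · 4 = 10.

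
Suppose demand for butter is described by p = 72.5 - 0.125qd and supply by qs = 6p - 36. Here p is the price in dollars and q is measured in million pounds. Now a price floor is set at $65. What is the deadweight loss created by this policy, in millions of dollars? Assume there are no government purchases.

Rearranging demand gives qd = 580 - 8p. Equilibrium: 580 - 8p = 6p - 36, so 616 = 14p and p* = 44, q* = 228.
Since 65 > 44, the floor is binding.
At p = 65: qd = 580 - 8·65 = 60 and qs = 6·65 - 36 = 354.
Quantity traded falls to 60. At q = 60 the demand price is (580 - 60)/8 = 65 and the supply price is (36 + 60)/6 = 16.
Deadweight loss = ½ · (65 - 16) · (228 - 60) = ½ · 49 · 168 = 4116.

4116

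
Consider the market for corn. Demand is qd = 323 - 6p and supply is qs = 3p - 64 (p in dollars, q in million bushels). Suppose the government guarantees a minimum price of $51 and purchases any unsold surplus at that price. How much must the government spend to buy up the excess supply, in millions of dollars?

3672

Setting quantity demanded equal to quantity supplied, 323 - 6p = 3p - 64, gives p* = 43 and q* = 65.
The floor of 51 is above the equilibrium price 43, so it binds.
At p = 51: qd = 323 - 6·51 = 17 and qs = 3·51 - 64 = 89.
Surplus = qs - qd = 72.
Government expenditure = surplus × support price = 72 × 51 = 3672.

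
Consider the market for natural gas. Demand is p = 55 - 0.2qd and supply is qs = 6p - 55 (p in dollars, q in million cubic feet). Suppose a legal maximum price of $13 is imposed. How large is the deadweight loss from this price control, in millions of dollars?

1907.4

Rearranging demand gives qd = 275 - 5p. Setting quantity demanded equal to quantity supplied, 275 - 5p = 6p - 55, gives p* = 30 and q* = 125.
Because the ceiling (13) lies below the market-clearing price, it is binding.
At p = 13: qd = 275 - 5·13 = 210 and qs = 6·13 - 55 = 23.
Quantity traded falls to 23. At q = 23 the demand price is (275 - 23)/5 = 50.4 and the supply price is (55 + 23)/6 = 13.
Deadweight loss = ½ · (50.4 - 13) · (125 - 23) = ½ · 37.4 · 102 = 1907.4.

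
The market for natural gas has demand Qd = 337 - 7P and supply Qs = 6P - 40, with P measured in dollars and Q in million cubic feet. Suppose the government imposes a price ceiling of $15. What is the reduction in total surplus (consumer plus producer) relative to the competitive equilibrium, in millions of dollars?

In a free market, 337 - 7P = 6P - 40 gives the equilibrium P* = 29, Q* = 134.
Since 15 < 29, the ceiling is binding.
At P = 15: Qd = 337 - 7·15 = 232 and Qs = 6·15 - 40 = 50.
Quantity traded falls to 50. At Q = 50 the demand price is (337 - 50)/7 = 41 and the supply price is (40 + 50)/6 = 15.
Deadweight loss = ½ · (41 - 15) · (134 - 50) = ½ · 26 · 84 = 1092.

1092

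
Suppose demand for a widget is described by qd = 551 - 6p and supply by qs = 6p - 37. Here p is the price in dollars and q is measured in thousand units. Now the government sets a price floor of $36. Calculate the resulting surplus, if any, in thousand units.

Setting quantity demanded equal to quantity supplied, 551 - 6p = 6p - 37, gives p* = 49 and q* = 257.
Since 36 is below p* = 49, the floor does not bind and the free-market outcome prevails.
Since the control does not bind, there is no surplus.

0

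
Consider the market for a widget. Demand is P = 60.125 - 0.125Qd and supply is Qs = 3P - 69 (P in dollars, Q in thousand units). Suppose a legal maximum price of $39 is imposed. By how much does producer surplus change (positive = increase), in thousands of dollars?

Rearranging demand gives Qd = 481 - 8P. Equilibrium: 481 - 8P = 3P - 69, so 550 = 11P and P* = 50, Q* = 81.
The ceiling of 39 is below the equilibrium price 50, so it binds.
At P = 39: Qd = 481 - 8·39 = 169 and Qs = 3·39 - 69 = 48.
Producer surplus without the control is ½ · (50 - 23) · 81 = 1093.5.
With the ceiling, producers sell 48 units at 39, so PS = ½ · (39 - 23) · 48 = 384.
Change in producer surplus = 384 - 1093.5 = -709.5.

-709.5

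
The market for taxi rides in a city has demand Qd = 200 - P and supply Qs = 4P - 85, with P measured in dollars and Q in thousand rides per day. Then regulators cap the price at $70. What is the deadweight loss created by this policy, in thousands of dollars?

0

In a free market, 200 - P = 4P - 85 gives the equilibrium P* = 57, Q* = 143.
Since 70 is above P* = 57, the ceiling does not bind and the free-market outcome prevails.
Since the control does not bind, no trades are prevented and deadweight loss is zero.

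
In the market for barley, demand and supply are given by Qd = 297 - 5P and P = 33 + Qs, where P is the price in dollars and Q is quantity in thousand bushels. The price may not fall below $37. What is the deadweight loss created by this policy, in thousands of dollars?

0

Rearranging supply gives Qs = P - 33. Without the control the market clears where 297 - 5P = P - 33, i.e. P* = 55 and Q* = 22.
The floor of 37 is below the equilibrium price 55, so it is not binding; the market clears at P* = 55, Q* = 22.
Since the control does not bind, no trades are prevented and deadweight loss is zero.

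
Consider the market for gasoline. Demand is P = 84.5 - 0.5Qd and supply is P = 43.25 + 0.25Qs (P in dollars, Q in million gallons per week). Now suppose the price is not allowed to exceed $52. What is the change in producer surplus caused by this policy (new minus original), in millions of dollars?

Rearranging demand gives Qd = 169 - 2P; rearranging supply gives Qs = 4P - 173. In a free market, 169 - 2P = 4P - 173 gives the equilibrium P* = 57, Q* = 55.
Because the ceiling (52) lies below the market-clearing price, it is binding.
At P = 52: Qd = 169 - 2·52 = 65 and Qs = 4·52 - 173 = 35.
Producer surplus without the control is ½ · (57 - 43.25) · 55 = 378.125.
With the ceiling, producers sell 35 units at 52, so PS = ½ · (52 - 43.25) · 35 = 153.125.
Change in producer surplus = 153.125 - 378.125 = -225.

-225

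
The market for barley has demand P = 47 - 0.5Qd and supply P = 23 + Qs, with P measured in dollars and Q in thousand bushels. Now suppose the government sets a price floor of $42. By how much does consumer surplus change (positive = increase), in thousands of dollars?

-39

Rearranging demand gives Qd = 94 - 2P; rearranging supply gives Qs = P - 23. Without the control the market clears where 94 - 2P = P - 23, i.e. P* = 39 and Q* = 16.
Because the floor (42) lies above the market-clearing price, it is binding.
At P = 42: Qd = 94 - 2·42 = 10 and Qs = 42 - 23 = 19.
Consumer surplus without the control is ½ · (47 - 39) · 16 = 64.
With the floor, consumers buy 10 units at 42, so CS = ½ · (47 - 42) · 10 = 25.
Change in consumer surplus = 25 - 64 = -39.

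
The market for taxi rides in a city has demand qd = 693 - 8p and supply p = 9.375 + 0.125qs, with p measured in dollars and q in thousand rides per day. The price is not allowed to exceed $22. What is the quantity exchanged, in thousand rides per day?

Rearranging supply gives qs = 8p - 75. Setting quantity demanded equal to quantity supplied, 693 - 8p = 8p - 75, gives p* = 48 and q* = 309.
Because the ceiling (22) lies below the market-clearing price, it is binding.
At p = 22: qd = 693 - 8·22 = 517 and qs = 8·22 - 75 = 101.
The quantity actually transacted is the short side, supply: 101.

101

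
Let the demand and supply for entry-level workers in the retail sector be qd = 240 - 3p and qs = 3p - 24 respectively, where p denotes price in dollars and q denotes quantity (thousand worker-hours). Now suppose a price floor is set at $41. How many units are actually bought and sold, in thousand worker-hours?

In a free market, 240 - 3p = 3p - 24 gives the equilibrium p* = 44, q* = 108.
The floor of 41 is below the equilibrium price 44, so it is not binding; the market clears at p* = 44, q* = 108.

108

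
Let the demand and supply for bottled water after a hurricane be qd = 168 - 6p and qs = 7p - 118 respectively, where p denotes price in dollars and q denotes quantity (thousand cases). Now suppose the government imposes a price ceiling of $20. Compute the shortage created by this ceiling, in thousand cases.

26

Without the control the market clears where 168 - 6p = 7p - 118, i.e. p* = 22 and q* = 36.
Because the ceiling (20) lies below the market-clearing price, it is binding.
At p = 20: qd = 168 - 6·20 = 48 and qs = 7·20 - 118 = 22.
Shortage = qd - qs = 48 - 22 = 26.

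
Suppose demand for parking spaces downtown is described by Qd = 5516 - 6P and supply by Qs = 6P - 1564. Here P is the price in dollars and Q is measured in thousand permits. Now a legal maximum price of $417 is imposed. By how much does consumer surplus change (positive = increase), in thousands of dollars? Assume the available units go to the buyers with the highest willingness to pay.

Equilibrium: 5516 - 6P = 6P - 1564, so 7080 = 12P and P* = 590, Q* = 1976.
Because the ceiling (417) lies below the market-clearing price, it is binding.
At P = 417: Qd = 5516 - 6·417 = 3014 and Qs = 6·417 - 1564 = 938.
Consumer surplus without the control is ½ · (2758/3 - 590) · 1976 = 976144/3.
With the ceiling, 938 units are sold at 417 (assume they go to the highest-value buyers). The demand price at Q = 938 is 763, so CS = ½ · [(2758/3 - 417) + (763 - 417)] · 938 = 1193605/3.
Change in consumer surplus = 1193605/3 - 976144/3 = 72487.

72487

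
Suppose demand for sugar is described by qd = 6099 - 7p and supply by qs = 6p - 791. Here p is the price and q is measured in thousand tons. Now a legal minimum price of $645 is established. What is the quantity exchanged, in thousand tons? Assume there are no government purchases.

1584

Without the control the market clears where 6099 - 7p = 6p - 791, i.e. p* = 530 and q* = 2389.
Since 645 > 530, the floor is binding.
At p = 645: qd = 6099 - 7·645 = 1584 and qs = 6·645 - 791 = 3079.
The quantity actually transacted is the short side, demand: 1584.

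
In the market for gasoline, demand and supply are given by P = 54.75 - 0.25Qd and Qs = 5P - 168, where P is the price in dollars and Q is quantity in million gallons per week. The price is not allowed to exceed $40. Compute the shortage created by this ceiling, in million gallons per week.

27

Rearranging demand gives Qd = 219 - 4P. Equilibrium: 219 - 4P = 5P - 168, so 387 = 9P and P* = 43, Q* = 47.
The ceiling of 40 is below the equilibrium price 43, so it binds.
At P = 40: Qd = 219 - 4·40 = 59 and Qs = 5·40 - 168 = 32.
Shortage = Qd - Qs = 59 - 32 = 27.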